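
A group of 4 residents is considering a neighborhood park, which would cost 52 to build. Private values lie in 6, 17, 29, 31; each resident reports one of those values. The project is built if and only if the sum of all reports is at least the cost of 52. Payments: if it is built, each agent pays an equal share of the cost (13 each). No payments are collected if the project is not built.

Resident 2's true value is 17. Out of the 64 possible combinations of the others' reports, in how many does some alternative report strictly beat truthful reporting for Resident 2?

Others report (6, 6, 17): truth gives 0; report 29 gives 4 > 0. Violating.
Others report (6, 17, 6): truth gives 0; report 29 gives 4 > 0. Violating.
Others report (17, 6, 6): truth gives 0; report 29 gives 4 > 0. Violating.
Others report (6, 6, 6): truth gives 0; no alternative beats it.
Others report (6, 6, 29): truth gives 4; no alternative beats it.
(Checking all 64 profiles: 3 have a profitable deviation, 61 do not.)

3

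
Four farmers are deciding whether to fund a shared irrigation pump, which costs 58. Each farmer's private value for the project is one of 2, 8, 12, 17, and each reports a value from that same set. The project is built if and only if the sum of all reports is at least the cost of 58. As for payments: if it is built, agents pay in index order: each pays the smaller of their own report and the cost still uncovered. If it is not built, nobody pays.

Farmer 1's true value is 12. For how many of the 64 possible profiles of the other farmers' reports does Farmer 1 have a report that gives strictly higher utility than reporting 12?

Others report (17, 17, 17): truth gives 0; report 8 gives 4 > 0. Violating.
Others report (2, 2, 2): truth gives 0; no alternative beats it.
Others report (2, 2, 8): truth gives 0; no alternative beats it.
(Checking all 64 profiles: 1 has a profitable deviation, 63 do not.)

1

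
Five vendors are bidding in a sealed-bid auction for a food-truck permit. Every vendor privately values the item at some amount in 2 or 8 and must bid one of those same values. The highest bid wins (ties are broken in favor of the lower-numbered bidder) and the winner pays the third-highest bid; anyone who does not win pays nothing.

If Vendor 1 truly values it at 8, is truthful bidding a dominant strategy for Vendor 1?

Yes

Check each profile of the others' bids and compare truth against every alternative bid.
Others bid (2, 2, 2, 8): truth gives 6, best alternative gives 0.
Others bid (2, 2, 8, 2): truth gives 6, best alternative gives 0.
Others bid (2, 8, 2, 2): truth gives 6, best alternative gives 0.
Others bid (8, 2, 2, 2): truth gives 6, best alternative gives 0.
Others bid (2, 2, 2, 2): truth gives 6, best alternative gives 6.
Others bid (2, 2, 8, 8): truth gives 0, best alternative gives 0.
(Remaining 10 profiles checked similarly; truth is weakly best in each.)
In every case the truthful bid is at least as good as any alternative, so it is a dominant strategy.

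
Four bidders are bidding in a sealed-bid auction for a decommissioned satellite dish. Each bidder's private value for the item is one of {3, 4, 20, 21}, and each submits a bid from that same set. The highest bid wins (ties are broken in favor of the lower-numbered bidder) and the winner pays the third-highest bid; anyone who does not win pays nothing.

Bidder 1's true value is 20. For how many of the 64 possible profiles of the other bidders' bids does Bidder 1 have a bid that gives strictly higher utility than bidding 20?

Others bid (3, 3, 21): truth gives 0; bid 21 gives 17 > 0. Violating.
Others bid (3, 4, 21): truth gives 0; bid 21 gives 16 > 0. Violating.
Others bid (3, 21, 3): truth gives 0; bid 21 gives 17 > 0. Violating.
Others bid (3, 21, 4): truth gives 0; bid 21 gives 16 > 0. Violating.
Others bid (3, 3, 3): truth gives 17; no alternative beats it.
Others bid (3, 3, 4): truth gives 17; no alternative beats it.
(Checking all 64 profiles: 12 have a profitable deviation, 52 do not.)

12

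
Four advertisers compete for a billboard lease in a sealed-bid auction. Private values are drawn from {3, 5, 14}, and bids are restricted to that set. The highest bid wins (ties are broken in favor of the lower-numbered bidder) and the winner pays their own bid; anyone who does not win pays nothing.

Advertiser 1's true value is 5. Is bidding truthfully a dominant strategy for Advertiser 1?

No

Consider the case where Advertiser 2 bids 3, Advertiser 3 bids 3 and Advertiser 4 bids 3.
Truthful bid 5: wins, pays 5, utility 5 - 5 = 0.
Bid 3 instead: wins, pays 3, utility 5 - 3 = 2.
Since 2 > 0, bidding 3 is strictly better here, so truthful bidding is not dominant.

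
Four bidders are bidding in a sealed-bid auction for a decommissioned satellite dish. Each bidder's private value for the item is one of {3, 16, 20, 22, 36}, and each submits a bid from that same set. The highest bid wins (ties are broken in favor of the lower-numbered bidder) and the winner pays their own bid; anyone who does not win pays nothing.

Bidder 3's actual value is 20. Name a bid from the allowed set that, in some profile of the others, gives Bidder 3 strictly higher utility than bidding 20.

16

Suppose Bidder 1 bids 3, Bidder 2 bids 3 and Bidder 4 bids 3.
Bid 20: wins, pays 20, utility 20 - 20 = 0.
Bid 16: wins, pays 16, utility 20 - 16 = 4.
So bidding 16 beats truth here (4 > 0).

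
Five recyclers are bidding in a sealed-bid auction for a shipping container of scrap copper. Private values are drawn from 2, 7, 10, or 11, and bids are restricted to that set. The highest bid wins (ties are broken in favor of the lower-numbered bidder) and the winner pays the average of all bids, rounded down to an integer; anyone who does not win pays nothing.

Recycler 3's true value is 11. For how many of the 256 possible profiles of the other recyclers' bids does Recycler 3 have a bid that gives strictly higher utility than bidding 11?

Others bid (2, 2, 10, 10): truth gives 4; bid 10 gives 5 > 4. Violating.
Others bid (2, 7, 10, 10): truth gives 3; bid 10 gives 4 > 3. Violating.
Others bid (7, 2, 10, 10): truth gives 3; bid 10 gives 4 > 3. Violating.
Others bid (7, 7, 10, 10): truth gives 2; bid 10 gives 3 > 2. Violating.
Others bid (2, 2, 2, 2): truth gives 8; no alternative beats it.
Others bid (2, 2, 2, 7): truth gives 7; no alternative beats it.
(Checking all 256 profiles: 4 have a profitable deviation, 252 do not.)

4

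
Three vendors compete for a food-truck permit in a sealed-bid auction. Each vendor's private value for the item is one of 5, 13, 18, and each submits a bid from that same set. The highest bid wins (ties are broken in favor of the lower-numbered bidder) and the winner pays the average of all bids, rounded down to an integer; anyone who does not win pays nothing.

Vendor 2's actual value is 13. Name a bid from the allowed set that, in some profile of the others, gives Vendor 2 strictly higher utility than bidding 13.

18

Suppose Vendor 1 bids 13 and Vendor 3 bids 5.
Bid 13: loses, pays 0, utility 0.
Bid 18: wins, pays 12, utility 13 - 12 = 1.
So bidding 18 beats truth here (1 > 0).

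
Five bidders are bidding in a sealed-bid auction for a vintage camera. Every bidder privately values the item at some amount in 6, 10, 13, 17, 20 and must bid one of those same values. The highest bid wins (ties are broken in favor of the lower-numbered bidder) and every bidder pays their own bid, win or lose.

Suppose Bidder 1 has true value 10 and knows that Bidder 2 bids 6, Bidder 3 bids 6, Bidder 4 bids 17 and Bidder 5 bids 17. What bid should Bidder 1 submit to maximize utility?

6

Bid 6: loses but pays 6, utility -6.
Bid 10: loses but pays 10, utility -10.
Bid 13: loses but pays 13, utility -13.
Bid 17: wins, pays 17, utility 10 - 17 = -7.
Bid 20: wins, pays 20, utility 10 - 20 = -10.
The best choice is 6 with utility -6.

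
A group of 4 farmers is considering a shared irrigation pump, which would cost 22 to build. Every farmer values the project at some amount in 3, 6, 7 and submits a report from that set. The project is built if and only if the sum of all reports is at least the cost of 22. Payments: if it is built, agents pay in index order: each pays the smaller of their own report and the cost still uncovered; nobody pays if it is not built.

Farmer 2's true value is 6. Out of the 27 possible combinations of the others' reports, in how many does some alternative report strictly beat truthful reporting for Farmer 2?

Others report (6, 6, 7): truth gives 0; report 3 gives 3 > 0. Violating.
Others report (6, 7, 6): truth gives 0; report 3 gives 3 > 0. Violating.
Others report (6, 7, 7): truth gives 0; report 3 gives 3 > 0. Violating.
Others report (7, 6, 6): truth gives 0; report 3 gives 3 > 0. Violating.
Others report (3, 3, 3): truth gives 0; no alternative beats it.
Others report (3, 3, 6): truth gives 0; no alternative beats it.
(Checking all 27 profiles: 7 have a profitable deviation, 20 do not.)

7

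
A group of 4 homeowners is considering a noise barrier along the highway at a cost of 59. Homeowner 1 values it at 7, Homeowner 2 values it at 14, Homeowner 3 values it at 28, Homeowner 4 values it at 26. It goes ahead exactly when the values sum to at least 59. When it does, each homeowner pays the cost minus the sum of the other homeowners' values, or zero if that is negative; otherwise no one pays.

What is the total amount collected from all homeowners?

22

Total value 75 ≥ cost 59, so it is built.
Homeowner 1: others sum to 68; max(0, 59 - 68) = 0.
Homeowner 2: others sum to 61; max(0, 59 - 61) = 0.
Homeowner 3: others sum to 47; max(0, 59 - 47) = 12.
Homeowner 4: others sum to 49; max(0, 59 - 49) = 10.
Total collected = 0 + 0 + 12 + 10 = 22.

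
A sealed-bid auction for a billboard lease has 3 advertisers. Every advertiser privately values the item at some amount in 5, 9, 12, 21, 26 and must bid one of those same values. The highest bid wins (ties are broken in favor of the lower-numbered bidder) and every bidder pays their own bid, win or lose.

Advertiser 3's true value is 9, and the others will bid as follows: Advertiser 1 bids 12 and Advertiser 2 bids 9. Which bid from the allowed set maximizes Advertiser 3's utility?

Bid 5: loses but pays 5, utility -5.
Bid 9: loses but pays 9, utility -9.
Bid 12: loses but pays 12, utility -12.
Bid 21: wins, pays 21, utility 9 - 21 = -12.
Bid 26: wins, pays 26, utility 9 - 26 = -17.
The best choice is 5 with utility -5.

5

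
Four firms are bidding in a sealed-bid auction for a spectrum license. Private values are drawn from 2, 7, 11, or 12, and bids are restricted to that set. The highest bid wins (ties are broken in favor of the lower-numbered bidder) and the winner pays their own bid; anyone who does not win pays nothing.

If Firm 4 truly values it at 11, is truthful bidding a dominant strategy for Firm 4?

Consider the case where Firm 1 bids 2, Firm 2 bids 2 and Firm 3 bids 2.
Truthful bid 11: wins, pays 11, utility 11 - 11 = 0.
Bid 7 instead: wins, pays 7, utility 11 - 7 = 4.
Since 4 > 0, bidding 7 is strictly better here, so truthful bidding is not dominant.

No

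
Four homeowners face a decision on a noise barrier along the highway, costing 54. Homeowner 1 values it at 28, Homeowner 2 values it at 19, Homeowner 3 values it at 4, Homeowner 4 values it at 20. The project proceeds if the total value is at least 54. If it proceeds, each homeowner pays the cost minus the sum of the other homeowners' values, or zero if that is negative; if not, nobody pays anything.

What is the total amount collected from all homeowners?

Total value 71 ≥ cost 54, so it is built.
Homeowner 1: others sum to 43; max(0, 54 - 43) = 11.
Homeowner 2: others sum to 52; max(0, 54 - 52) = 2.
Homeowner 3: others sum to 67; max(0, 54 - 67) = 0.
Homeowner 4: others sum to 51; max(0, 54 - 51) = 3.
Total collected = 11 + 2 + 0 + 3 = 16.

16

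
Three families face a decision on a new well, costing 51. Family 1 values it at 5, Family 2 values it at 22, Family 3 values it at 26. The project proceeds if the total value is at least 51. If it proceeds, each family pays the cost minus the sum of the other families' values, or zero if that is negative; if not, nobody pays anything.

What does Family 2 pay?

20

Total value 53 ≥ cost 51, so the project is built.
The other families' values sum to 31.
Cost minus that sum is 51 - 31 = 20.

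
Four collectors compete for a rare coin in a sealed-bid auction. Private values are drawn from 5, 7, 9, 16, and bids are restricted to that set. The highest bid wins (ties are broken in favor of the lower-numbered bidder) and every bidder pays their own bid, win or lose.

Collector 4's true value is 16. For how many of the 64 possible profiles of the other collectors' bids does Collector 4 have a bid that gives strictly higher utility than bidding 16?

Others bid (5, 5, 5): truth gives 0; bid 7 gives 9 > 0. Violating.
Others bid (5, 5, 7): truth gives 0; bid 9 gives 7 > 0. Violating.
Others bid (5, 5, 16): truth gives -16; bid 5 gives -5 > -16. Violating.
Others bid (5, 7, 5): truth gives 0; bid 9 gives 7 > 0. Violating.
Others bid (5, 5, 9): truth gives 0; no alternative beats it.
Others bid (5, 7, 9): truth gives 0; no alternative beats it.
(Checking all 64 profiles: 45 have a profitable deviation, 19 do not.)

45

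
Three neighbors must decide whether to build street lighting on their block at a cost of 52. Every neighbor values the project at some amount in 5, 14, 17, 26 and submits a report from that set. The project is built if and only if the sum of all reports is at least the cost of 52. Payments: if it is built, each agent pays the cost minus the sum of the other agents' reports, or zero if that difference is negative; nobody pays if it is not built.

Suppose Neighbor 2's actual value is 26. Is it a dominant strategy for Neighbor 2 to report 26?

Yes

Check each profile of the others' reports and compare truth against every alternative report.
Others report (17, 17): truth gives 8, best alternative gives 0.
Others report (5, 26): truth gives 5, best alternative gives 0.
Others report (14, 17): truth gives 5, best alternative gives 0.
Others report (17, 14): truth gives 5, best alternative gives 0.
Others report (26, 5): truth gives 5, best alternative gives 0.
Others report (14, 14): truth gives 2, best alternative gives 0.
(Remaining 10 profiles checked similarly; truth is weakly best in each.)
In every case the truthful report is at least as good as any alternative, so it is a dominant strategy.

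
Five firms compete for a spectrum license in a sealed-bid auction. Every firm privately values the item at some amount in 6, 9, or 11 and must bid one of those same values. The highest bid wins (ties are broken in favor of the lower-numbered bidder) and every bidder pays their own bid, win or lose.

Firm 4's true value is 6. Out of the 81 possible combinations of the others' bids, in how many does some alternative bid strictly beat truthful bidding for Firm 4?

24

Others bid (6, 6, 6, 6): truth gives -6; bid 9 gives -3 > -6. Violating.
Others bid (6, 6, 6, 9): truth gives -6; bid 9 gives -3 > -6. Violating.
Others bid (6, 6, 6, 11): truth gives -6; bid 11 gives -5 > -6. Violating.
Others bid (6, 6, 9, 6): truth gives -6; bid 11 gives -5 > -6. Violating.
Others bid (6, 6, 11, 6): truth gives -6; no alternative beats it.
Others bid (6, 6, 11, 9): truth gives -6; no alternative beats it.
(Checking all 81 profiles: 24 have a profitable deviation, 57 do not.)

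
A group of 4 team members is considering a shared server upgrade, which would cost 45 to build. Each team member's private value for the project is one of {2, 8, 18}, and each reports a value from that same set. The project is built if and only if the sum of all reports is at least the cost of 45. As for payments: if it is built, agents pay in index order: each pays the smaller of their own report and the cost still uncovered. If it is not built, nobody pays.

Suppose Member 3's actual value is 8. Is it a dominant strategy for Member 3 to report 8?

No

Consider the case where Member 1 reports 8, Member 2 reports 18 and Member 4 reports 18.
Truthful report 8: project built, pays 8, utility 8 - 8 = 0.
Report 2 instead: project built, pays 2, utility 8 - 2 = 6.
Since 6 > 0, reporting 2 is strictly better here, so truthful reporting is not dominant.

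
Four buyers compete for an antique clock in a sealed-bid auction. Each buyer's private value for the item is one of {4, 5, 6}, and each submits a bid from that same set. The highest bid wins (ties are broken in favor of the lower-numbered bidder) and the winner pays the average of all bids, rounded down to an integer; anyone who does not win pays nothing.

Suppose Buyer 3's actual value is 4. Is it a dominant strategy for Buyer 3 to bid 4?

Check each profile of the others' bids and compare truth against every alternative bid.
Others bid (4, 4, 4): truth gives 0, best alternative gives 0.
Others bid (4, 4, 5): truth gives 0, best alternative gives 0.
Others bid (4, 4, 6): truth gives 0, best alternative gives 0.
Others bid (4, 5, 4): truth gives 0, best alternative gives 0.
Others bid (4, 5, 5): truth gives 0, best alternative gives 0.
Others bid (4, 5, 6): truth gives 0, best alternative gives 0.
(Remaining 21 profiles checked similarly; truth is weakly best in each.)
In every case the truthful bid is at least as good as any alternative, so it is a dominant strategy.

Yes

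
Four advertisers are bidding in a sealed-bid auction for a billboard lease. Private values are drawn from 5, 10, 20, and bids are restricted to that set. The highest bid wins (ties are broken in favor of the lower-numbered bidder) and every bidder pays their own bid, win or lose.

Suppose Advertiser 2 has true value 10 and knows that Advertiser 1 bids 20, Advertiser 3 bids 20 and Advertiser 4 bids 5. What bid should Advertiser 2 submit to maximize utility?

5

Bid 5: loses but pays 5, utility -5.
Bid 10: loses but pays 10, utility -10.
Bid 20: loses but pays 20, utility -20.
The best choice is 5 with utility -5.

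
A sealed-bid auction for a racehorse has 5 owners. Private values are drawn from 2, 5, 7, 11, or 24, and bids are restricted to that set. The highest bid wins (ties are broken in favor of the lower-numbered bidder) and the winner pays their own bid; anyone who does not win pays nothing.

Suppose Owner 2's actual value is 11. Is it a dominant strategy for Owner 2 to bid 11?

Consider the case where Owner 1 bids 2, Owner 3 bids 2, Owner 4 bids 2 and Owner 5 bids 2.
Truthful bid 11: wins, pays 11, utility 11 - 11 = 0.
Bid 5 instead: wins, pays 5, utility 11 - 5 = 6.
Since 6 > 0, bidding 5 is strictly better here, so truthful bidding is not dominant.

No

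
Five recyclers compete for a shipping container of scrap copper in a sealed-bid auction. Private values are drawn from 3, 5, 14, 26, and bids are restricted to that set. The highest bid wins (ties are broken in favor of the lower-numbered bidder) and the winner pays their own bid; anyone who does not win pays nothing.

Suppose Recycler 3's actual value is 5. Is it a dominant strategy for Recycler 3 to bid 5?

Check each profile of the others' bids and compare truth against every alternative bid.
Others bid (3, 3, 3, 3): truth gives 0, best alternative gives 0.
Others bid (3, 3, 3, 5): truth gives 0, best alternative gives 0.
Others bid (3, 3, 3, 14): truth gives 0, best alternative gives 0.
Others bid (3, 3, 3, 26): truth gives 0, best alternative gives 0.
Others bid (3, 3, 5, 3): truth gives 0, best alternative gives 0.
Others bid (3, 3, 5, 5): truth gives 0, best alternative gives 0.
(Remaining 250 profiles checked similarly; truth is weakly best in each.)
In every case the truthful bid is at least as good as any alternative, so it is a dominant strategy.

Yes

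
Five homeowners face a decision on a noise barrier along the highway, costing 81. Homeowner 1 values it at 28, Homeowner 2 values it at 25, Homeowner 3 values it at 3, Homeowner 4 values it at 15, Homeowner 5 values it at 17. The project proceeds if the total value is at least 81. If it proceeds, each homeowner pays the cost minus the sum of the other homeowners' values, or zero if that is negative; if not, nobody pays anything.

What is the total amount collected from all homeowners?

57

Total value 88 ≥ cost 81, so it is built.
Homeowner 1: others sum to 60; max(0, 81 - 60) = 21.
Homeowner 2: others sum to 63; max(0, 81 - 63) = 18.
Homeowner 3: others sum to 85; max(0, 81 - 85) = 0.
Homeowner 4: others sum to 73; max(0, 81 - 73) = 8.
Homeowner 5: others sum to 71; max(0, 81 - 71) = 10.
Total collected = 21 + 18 + 0 + 8 + 10 = 57.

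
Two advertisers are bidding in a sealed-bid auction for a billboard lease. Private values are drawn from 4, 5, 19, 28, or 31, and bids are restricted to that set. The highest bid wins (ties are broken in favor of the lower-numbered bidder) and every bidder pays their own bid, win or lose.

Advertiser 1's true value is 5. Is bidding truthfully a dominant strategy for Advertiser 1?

Consider the case where Advertiser 2 bids 4.
Truthful bid 5: wins, pays 5, utility 5 - 5 = 0.
Bid 4 instead: wins, pays 4, utility 5 - 4 = 1.
Since 1 > 0, bidding 4 is strictly better here, so truthful bidding is not dominant.

No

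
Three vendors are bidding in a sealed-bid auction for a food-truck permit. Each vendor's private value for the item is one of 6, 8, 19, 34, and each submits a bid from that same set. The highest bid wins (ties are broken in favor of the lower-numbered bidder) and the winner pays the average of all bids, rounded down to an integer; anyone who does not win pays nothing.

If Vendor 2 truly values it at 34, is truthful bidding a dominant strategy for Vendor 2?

Consider the case where Vendor 1 bids 6 and Vendor 3 bids 6.
Truthful bid 34: wins, pays 15, utility 34 - 15 = 19.
Bid 8 instead: wins, pays 6, utility 34 - 6 = 28.
Since 28 > 19, bidding 8 is strictly better here, so truthful bidding is not dominant.

No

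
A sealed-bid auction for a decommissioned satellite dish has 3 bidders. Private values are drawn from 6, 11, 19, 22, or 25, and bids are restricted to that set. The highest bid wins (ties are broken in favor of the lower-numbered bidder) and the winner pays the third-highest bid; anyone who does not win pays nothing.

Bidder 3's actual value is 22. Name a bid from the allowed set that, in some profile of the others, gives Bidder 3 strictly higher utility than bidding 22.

Suppose Bidder 1 bids 6 and Bidder 2 bids 22.
Bid 22: loses, pays 0, utility 0.
Bid 25: wins, pays 6, utility 22 - 6 = 16.
So bidding 25 beats truth here (16 > 0).

25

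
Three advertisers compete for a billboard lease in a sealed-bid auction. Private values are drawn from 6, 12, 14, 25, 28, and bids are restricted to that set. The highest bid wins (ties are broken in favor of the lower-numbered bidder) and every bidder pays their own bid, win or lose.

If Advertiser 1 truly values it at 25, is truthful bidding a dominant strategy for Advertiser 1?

Consider the case where Advertiser 2 bids 6 and Advertiser 3 bids 6.
Truthful bid 25: wins, pays 25, utility 25 - 25 = 0.
Bid 6 instead: wins, pays 6, utility 25 - 6 = 19.
Since 19 > 0, bidding 6 is strictly better here, so truthful bidding is not dominant.

No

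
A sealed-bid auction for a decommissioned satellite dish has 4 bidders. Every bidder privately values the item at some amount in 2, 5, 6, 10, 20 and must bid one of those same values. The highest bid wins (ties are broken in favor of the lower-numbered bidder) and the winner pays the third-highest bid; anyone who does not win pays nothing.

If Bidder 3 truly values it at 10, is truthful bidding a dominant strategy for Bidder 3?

Consider the case where Bidder 1 bids 2, Bidder 2 bids 2 and Bidder 4 bids 20.
Truthful bid 10: loses, pays 0, utility 0.
Bid 20 instead: wins, pays 2, utility 10 - 2 = 8.
Since 8 > 0, bidding 20 is strictly better here, so truthful bidding is not dominant.

No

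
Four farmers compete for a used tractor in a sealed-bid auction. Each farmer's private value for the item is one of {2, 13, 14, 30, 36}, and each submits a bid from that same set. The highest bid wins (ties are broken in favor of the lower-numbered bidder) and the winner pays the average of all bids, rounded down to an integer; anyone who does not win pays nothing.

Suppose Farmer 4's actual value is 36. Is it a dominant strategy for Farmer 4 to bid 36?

Consider the case where Farmer 1 bids 2, Farmer 2 bids 2 and Farmer 3 bids 2.
Truthful bid 36: wins, pays 10, utility 36 - 10 = 26.
Bid 13 instead: wins, pays 4, utility 36 - 4 = 32.
Since 32 > 26, bidding 13 is strictly better here, so truthful bidding is not dominant.

No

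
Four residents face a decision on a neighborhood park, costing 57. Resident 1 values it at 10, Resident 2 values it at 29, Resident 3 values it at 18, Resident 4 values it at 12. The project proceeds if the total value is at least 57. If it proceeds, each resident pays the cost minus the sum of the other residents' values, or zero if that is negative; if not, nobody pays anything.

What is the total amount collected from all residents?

23

Total value 69 ≥ cost 57, so it is built.
Resident 1: others sum to 59; max(0, 57 - 59) = 0.
Resident 2: others sum to 40; max(0, 57 - 40) = 17.
Resident 3: others sum to 51; max(0, 57 - 51) = 6.
Resident 4: others sum to 57; max(0, 57 - 57) = 0.
Total collected = 0 + 17 + 6 + 0 = 23.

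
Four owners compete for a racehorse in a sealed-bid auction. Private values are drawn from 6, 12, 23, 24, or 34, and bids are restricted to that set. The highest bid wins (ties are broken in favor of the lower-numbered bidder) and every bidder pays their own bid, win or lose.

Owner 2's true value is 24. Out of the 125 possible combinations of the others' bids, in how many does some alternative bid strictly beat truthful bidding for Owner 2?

Others bid (6, 6, 6): truth gives 0; bid 12 gives 12 > 0. Violating.
Others bid (6, 6, 12): truth gives 0; bid 12 gives 12 > 0. Violating.
Others bid (6, 6, 23): truth gives 0; bid 23 gives 1 > 0. Violating.
Others bid (6, 6, 34): truth gives -24; bid 6 gives -6 > -24. Violating.
Others bid (6, 6, 24): truth gives 0; no alternative beats it.
Others bid (6, 12, 24): truth gives 0; no alternative beats it.
(Checking all 125 profiles: 95 have a profitable deviation, 30 do not.)

95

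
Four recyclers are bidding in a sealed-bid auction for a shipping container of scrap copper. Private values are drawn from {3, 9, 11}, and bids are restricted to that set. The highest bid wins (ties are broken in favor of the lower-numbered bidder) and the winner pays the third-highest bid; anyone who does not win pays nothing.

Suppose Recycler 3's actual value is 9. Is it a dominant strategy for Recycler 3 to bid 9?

No

Consider the case where Recycler 1 bids 3, Recycler 2 bids 3 and Recycler 4 bids 11.
Truthful bid 9: loses, pays 0, utility 0.
Bid 11 instead: wins, pays 3, utility 9 - 3 = 6.
Since 6 > 0, bidding 11 is strictly better here, so truthful bidding is not dominant.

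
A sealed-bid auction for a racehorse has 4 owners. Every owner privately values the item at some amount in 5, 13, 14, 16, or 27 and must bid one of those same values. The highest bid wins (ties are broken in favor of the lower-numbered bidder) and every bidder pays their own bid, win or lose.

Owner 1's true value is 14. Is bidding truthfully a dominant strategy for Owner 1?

Consider the case where Owner 2 bids 5, Owner 3 bids 5 and Owner 4 bids 5.
Truthful bid 14: wins, pays 14, utility 14 - 14 = 0.
Bid 5 instead: wins, pays 5, utility 14 - 5 = 9.
Since 9 > 0, bidding 5 is strictly better here, so truthful bidding is not dominant.

No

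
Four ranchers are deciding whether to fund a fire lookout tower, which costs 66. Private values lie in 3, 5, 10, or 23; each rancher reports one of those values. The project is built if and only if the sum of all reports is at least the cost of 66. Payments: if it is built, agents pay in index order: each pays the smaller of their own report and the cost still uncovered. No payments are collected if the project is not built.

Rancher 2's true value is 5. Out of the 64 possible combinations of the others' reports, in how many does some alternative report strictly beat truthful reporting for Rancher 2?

Others report (23, 23, 23): truth gives 0; report 3 gives 2 > 0. Violating.
Others report (3, 3, 3): truth gives 0; no alternative beats it.
Others report (3, 3, 5): truth gives 0; no alternative beats it.
(Checking all 64 profiles: 1 has a profitable deviation, 63 do not.)

1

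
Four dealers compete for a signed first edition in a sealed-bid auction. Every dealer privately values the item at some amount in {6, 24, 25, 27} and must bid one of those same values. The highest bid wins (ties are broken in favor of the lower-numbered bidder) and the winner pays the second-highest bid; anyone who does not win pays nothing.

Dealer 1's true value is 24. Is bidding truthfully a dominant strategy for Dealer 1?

Yes

Check each profile of the others' bids and compare truth against every alternative bid.
Others bid (6, 6, 6): truth gives 18, best alternative gives 18.
Others bid (6, 6, 24): truth gives 0, best alternative gives 0.
Others bid (6, 6, 25): truth gives 0, best alternative gives 0.
Others bid (6, 6, 27): truth gives 0, best alternative gives 0.
Others bid (6, 24, 6): truth gives 0, best alternative gives 0.
Others bid (6, 24, 24): truth gives 0, best alternative gives 0.
(Remaining 58 profiles checked similarly; truth is weakly best in each.)
In every case the truthful bid is at least as good as any alternative, so it is a dominant strategy.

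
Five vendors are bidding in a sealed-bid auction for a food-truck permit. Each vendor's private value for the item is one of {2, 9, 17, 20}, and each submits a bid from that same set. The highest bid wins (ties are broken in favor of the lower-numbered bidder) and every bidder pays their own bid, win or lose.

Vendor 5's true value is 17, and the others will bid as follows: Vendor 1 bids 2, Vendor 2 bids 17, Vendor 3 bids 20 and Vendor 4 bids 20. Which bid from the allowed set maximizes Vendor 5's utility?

Bid 2: loses but pays 2, utility -2.
Bid 9: loses but pays 9, utility -9.
Bid 17: loses but pays 17, utility -17.
Bid 20: loses but pays 20, utility -20.
The best choice is 2 with utility -2.

2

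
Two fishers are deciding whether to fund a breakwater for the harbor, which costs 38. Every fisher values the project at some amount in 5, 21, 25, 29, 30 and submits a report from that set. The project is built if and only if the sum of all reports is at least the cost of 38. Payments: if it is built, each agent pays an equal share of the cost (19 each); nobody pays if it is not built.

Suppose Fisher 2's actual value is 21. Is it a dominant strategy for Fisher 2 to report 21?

Yes

Check each profile of the others' reports and compare truth against every alternative report.
Others report (21): truth gives 2, best alternative gives 2.
Others report (25): truth gives 2, best alternative gives 2.
Others report (29): truth gives 2, best alternative gives 2.
Others report (30): truth gives 2, best alternative gives 2.
Others report (5): truth gives 0, best alternative gives 0.
In every case the truthful report is at least as good as any alternative, so it is a dominant strategy.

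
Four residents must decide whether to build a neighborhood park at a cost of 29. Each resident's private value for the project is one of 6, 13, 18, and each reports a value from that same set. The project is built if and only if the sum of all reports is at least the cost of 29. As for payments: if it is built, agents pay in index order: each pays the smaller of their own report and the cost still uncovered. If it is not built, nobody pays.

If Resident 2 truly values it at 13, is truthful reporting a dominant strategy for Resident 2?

No

Consider the case where Resident 1 reports 6, Resident 3 reports 6 and Resident 4 reports 13.
Truthful report 13: project built, pays 13, utility 13 - 13 = 0.
Report 6 instead: project built, pays 6, utility 13 - 6 = 7.
Since 7 > 0, reporting 6 is strictly better here, so truthful reporting is not dominant.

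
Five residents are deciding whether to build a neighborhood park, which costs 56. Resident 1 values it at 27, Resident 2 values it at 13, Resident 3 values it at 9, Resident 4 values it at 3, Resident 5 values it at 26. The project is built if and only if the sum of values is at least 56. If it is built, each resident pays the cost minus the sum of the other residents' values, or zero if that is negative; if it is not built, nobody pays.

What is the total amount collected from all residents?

9

Total value 78 ≥ cost 56, so it is built.
Resident 1: others sum to 51; max(0, 56 - 51) = 5.
Resident 2: others sum to 65; max(0, 56 - 65) = 0.
Resident 3: others sum to 69; max(0, 56 - 69) = 0.
Resident 4: others sum to 75; max(0, 56 - 75) = 0.
Resident 5: others sum to 52; max(0, 56 - 52) = 4.
Total collected = 5 + 0 + 0 + 0 + 4 = 9.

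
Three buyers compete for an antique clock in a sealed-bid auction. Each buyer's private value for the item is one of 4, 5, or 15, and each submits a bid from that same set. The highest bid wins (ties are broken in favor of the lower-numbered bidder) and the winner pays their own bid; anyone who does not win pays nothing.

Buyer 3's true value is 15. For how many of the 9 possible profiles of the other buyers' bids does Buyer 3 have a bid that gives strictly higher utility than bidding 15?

1

Others bid (4, 4): truth gives 0; bid 5 gives 10 > 0. Violating.
Others bid (4, 5): truth gives 0; no alternative beats it.
Others bid (4, 15): truth gives 0; no alternative beats it.
(Checking all 9 profiles: 1 has a profitable deviation, 8 do not.)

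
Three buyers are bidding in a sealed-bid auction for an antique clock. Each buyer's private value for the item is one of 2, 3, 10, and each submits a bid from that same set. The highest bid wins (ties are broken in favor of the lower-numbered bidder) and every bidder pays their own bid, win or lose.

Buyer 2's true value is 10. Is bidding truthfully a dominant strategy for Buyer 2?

No

Consider the case where Buyer 1 bids 2 and Buyer 3 bids 2.
Truthful bid 10: wins, pays 10, utility 10 - 10 = 0.
Bid 3 instead: wins, pays 3, utility 10 - 3 = 7.
Since 7 > 0, bidding 3 is strictly better here, so truthful bidding is not dominant.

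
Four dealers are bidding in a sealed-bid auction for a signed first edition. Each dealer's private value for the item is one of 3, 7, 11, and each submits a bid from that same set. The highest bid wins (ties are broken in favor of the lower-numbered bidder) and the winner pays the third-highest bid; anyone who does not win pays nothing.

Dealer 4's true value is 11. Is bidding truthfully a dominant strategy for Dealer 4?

Yes

Check each profile of the others' bids and compare truth against every alternative bid.
Others bid (3, 3, 7): truth gives 8, best alternative gives 0.
Others bid (3, 7, 3): truth gives 8, best alternative gives 0.
Others bid (7, 3, 3): truth gives 8, best alternative gives 0.
Others bid (3, 7, 7): truth gives 4, best alternative gives 0.
Others bid (7, 3, 7): truth gives 4, best alternative gives 0.
Others bid (7, 7, 3): truth gives 4, best alternative gives 0.
(Remaining 21 profiles checked similarly; truth is weakly best in each.)
In every case the truthful bid is at least as good as any alternative, so it is a dominant strategy.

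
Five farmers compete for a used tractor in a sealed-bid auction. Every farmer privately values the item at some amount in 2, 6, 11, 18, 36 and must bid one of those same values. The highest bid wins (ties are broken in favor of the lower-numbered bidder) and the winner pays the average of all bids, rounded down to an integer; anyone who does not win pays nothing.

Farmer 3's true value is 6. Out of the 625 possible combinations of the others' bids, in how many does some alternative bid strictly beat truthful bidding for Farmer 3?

9

Others bid (2, 2, 2, 11): truth gives 0; bid 11 gives 1 > 0. Violating.
Others bid (2, 2, 11, 2): truth gives 0; bid 11 gives 1 > 0. Violating.
Others bid (2, 6, 2, 2): truth gives 0; bid 11 gives 2 > 0. Violating.
Others bid (2, 6, 2, 6): truth gives 0; bid 11 gives 1 > 0. Violating.
Others bid (2, 2, 2, 2): truth gives 4; no alternative beats it.
Others bid (2, 2, 2, 6): truth gives 3; no alternative beats it.
(Checking all 625 profiles: 9 have a profitable deviation, 616 do not.)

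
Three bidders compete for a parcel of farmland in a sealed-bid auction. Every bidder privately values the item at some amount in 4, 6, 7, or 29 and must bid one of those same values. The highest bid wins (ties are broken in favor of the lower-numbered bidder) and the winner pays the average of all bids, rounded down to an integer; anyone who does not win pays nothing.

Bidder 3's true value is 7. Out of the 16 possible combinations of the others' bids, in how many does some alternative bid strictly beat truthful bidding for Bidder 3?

1

Others bid (4, 4): truth gives 2; bid 6 gives 3 > 2. Violating.
Others bid (4, 6): truth gives 2; no alternative beats it.
Others bid (4, 7): truth gives 0; no alternative beats it.
(Checking all 16 profiles: 1 has a profitable deviation, 15 do not.)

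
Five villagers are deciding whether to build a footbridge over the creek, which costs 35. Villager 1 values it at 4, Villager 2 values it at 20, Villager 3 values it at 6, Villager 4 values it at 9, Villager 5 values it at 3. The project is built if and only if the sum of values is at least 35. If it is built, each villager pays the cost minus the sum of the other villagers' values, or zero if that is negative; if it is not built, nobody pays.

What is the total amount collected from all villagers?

Total value 42 ≥ cost 35, so it is built.
Villager 1: others sum to 38; max(0, 35 - 38) = 0.
Villager 2: others sum to 22; max(0, 35 - 22) = 13.
Villager 3: others sum to 36; max(0, 35 - 36) = 0.
Villager 4: others sum to 33; max(0, 35 - 33) = 2.
Villager 5: others sum to 39; max(0, 35 - 39) = 0.
Total collected = 0 + 13 + 0 + 2 + 0 = 15.

15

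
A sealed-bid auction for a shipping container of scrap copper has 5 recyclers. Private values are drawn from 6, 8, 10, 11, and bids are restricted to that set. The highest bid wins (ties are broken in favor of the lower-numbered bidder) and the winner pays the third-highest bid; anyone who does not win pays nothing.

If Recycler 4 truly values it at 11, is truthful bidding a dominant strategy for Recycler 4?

Check each profile of the others' bids and compare truth against every alternative bid.
Others bid (6, 6, 6, 11): truth gives 5, best alternative gives 0.
Others bid (6, 6, 10, 6): truth gives 5, best alternative gives 0.
Others bid (6, 10, 6, 6): truth gives 5, best alternative gives 0.
Others bid (10, 6, 6, 6): truth gives 5, best alternative gives 0.
Others bid (6, 6, 8, 11): truth gives 3, best alternative gives 0.
Others bid (6, 6, 10, 8): truth gives 3, best alternative gives 0.
(Remaining 250 profiles checked similarly; truth is weakly best in each.)
In every case the truthful bid is at least as good as any alternative, so it is a dominant strategy.

Yes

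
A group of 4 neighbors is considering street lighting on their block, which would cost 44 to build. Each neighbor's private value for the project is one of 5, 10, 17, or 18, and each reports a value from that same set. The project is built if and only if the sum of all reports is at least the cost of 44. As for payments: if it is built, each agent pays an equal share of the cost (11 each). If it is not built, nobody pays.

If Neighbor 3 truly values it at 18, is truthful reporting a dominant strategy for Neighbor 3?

Yes

Check each profile of the others' reports and compare truth against every alternative report.
Others report (5, 5, 17): truth gives 7, best alternative gives 7.
Others report (5, 5, 18): truth gives 7, best alternative gives 7.
Others report (5, 10, 17): truth gives 7, best alternative gives 7.
Others report (5, 10, 18): truth gives 7, best alternative gives 7.
Others report (5, 17, 5): truth gives 7, best alternative gives 7.
Others report (5, 17, 10): truth gives 7, best alternative gives 7.
(Remaining 58 profiles checked similarly; truth is weakly best in each.)
In every case the truthful report is at least as good as any alternative, so it is a dominant strategy.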